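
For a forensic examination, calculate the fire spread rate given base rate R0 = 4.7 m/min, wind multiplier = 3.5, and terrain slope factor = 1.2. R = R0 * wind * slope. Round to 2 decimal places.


Fire spread rate calculation:
R = R0 * wind_factor * slope_factor
= 4.7 * 3.5 * 1.2
= 16.45 * 1.2
= 19.74 m/min

19.74


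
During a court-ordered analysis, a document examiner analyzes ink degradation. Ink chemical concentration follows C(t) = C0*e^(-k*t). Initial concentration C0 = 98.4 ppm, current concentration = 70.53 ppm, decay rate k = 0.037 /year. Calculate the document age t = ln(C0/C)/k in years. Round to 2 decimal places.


Document age estimation:
C0/C = 98.4 / 70.53 = 1.395151
ln(C0/C) = 0.333003
t = 0.333003 / 0.037 = 9.00 years

9.00


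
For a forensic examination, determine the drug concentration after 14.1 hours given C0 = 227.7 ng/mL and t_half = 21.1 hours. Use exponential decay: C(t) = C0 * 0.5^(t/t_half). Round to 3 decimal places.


Drug concentration decay:
Number of half-lives = t / t_half = 14.1 / 21.1 = 0.668246
Decay factor = 0.5^0.668246 = 0.62927128
C(t) = 227.7 * 0.62927128 = 143.285 ng/mL

143.285


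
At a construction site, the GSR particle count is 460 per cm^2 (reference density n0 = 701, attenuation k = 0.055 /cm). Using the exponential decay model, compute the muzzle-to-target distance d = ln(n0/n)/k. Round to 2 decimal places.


GSR distance calculation:
n0/n = 701 / 460 = 1.523913
ln(n0/n) = 0.421281
d = 0.421281 / 0.055 = 7.66 cm

7.66


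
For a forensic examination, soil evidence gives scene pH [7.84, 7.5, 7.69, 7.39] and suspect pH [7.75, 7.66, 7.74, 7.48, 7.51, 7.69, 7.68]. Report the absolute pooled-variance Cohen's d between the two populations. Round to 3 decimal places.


Pooled-variance Cohen's d for soil pH comparison:
Scene mean = 30.42 / 4 = 7.605
Suspect mean = 53.51 / 7 = 7.644286
Scene sample variance s_s^2 = 0.0399
Suspect sample variance s_c^2 = 0.011495
Pooled variance = ((n_s-1)*s_s^2 + (n_c-1)*s_c^2) / (n_s + n_c - 2) = 0.020963
Pooled SD = sqrt(0.020963) = 0.144786
Mean difference = -0.039286
|d| = |-0.039286| / 0.144786 = 0.271

0.271


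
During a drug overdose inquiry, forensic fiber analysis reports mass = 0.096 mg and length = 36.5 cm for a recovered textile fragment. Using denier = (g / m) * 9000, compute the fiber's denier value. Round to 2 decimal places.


Denier calculation:
Mass in grams = 0.096 mg / 1000 = 0.000096 g
Length in meters = 36.5 cm / 100 = 0.365 m
Linear density = mass / length = 0.000096 / 0.365 = 0.00026301 g/m
Denier = (g/m) * 9000 = 0.00026301 * 9000 = 2.37

2.37


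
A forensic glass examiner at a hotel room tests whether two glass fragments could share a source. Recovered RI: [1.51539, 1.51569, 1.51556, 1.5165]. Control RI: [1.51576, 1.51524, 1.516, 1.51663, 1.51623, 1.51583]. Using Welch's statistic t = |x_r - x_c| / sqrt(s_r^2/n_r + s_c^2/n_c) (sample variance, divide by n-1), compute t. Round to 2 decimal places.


Welch's t-criterion for glass RI comparison:
Recovered mean = sum / n_r = 6.06314 / 4 = 1.515785
Control mean = sum / n_c = 9.09569 / 6 = 1.5159483
Recovered sample variance s_r^2 = 2.423e-07
Control sample variance s_c^2 = 2.19577e-07
Welch SE (unpooled) = sqrt(s_r^2/n_r + s_c^2/n_c) = sqrt(6.0575e-08 + 3.65961e-08) = sqrt(9.71711e-08) = 0.000311723
|mean_r - mean_c| = 0.000163333
t = 0.000163333 / 0.000311723 = 0.52

0.52


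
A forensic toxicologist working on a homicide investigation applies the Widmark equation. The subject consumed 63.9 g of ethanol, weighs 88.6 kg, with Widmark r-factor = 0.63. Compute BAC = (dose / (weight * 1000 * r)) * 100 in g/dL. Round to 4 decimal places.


Applying the Widmark formula:
BAC = (dose_g / (body_wt * 1000 * r)) * 100
Denominator = 88.6 * 1000 * 0.63 = 55818
BAC = (63.9 / 55818) * 100
BAC = 0.1145 g/dL

0.1145


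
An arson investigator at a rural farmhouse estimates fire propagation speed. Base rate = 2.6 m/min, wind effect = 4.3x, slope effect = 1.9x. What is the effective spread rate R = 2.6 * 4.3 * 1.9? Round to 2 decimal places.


Fire spread rate calculation:
R = R0 * wind_factor * slope_factor
= 2.6 * 4.3 * 1.9
= 11.18 * 1.9
= 21.24 m/min

21.24


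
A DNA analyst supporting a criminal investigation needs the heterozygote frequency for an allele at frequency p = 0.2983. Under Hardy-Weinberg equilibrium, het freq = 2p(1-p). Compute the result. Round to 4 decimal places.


Hardy-Weinberg heterozygote frequency:
q = 1 - p = 1 - 0.2983 = 0.7017
2pq = 2 * 0.2983 * 0.7017 = 0.4186

0.4186


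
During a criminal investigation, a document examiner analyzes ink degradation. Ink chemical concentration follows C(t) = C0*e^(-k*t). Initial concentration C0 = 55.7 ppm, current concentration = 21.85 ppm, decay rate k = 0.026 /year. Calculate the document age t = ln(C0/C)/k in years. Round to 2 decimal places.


Document age estimation:
C0/C = 55.7 / 21.85 = 2.549199
ln(C0/C) = 0.935779
t = 0.935779 / 0.026 = 35.99 years

35.99


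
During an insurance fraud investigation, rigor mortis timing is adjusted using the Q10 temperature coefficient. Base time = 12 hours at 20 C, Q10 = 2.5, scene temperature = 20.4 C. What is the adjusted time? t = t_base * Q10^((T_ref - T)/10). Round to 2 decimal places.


Rigor mortis time adjustment:
Exponent = (T_ref - T_actual) / 10 = (20 - 20.4) / 10 = -0.04
Q10 factor = 2.5^-0.04 = 0.96401
t_adjusted = 12 * 0.96401 = 11.57 hours

11.57


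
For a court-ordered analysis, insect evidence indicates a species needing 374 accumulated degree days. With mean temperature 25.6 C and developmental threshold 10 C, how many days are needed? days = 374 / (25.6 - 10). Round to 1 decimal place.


Insect development time:
Effective temperature = avg_temp - T_base = 25.6 - 10 = 15.6 C
Days = ADD / effective_temp = 374 / 15.6 = 24.0 days

24.0


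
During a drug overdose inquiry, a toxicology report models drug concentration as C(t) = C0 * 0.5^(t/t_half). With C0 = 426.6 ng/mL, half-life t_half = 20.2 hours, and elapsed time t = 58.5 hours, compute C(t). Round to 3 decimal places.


Drug concentration decay:
Number of half-lives = t / t_half = 58.5 / 20.2 = 2.89604
Decay factor = 0.5^2.89604 = 0.13433992
C(t) = 426.6 * 0.13433992 = 57.309 ng/mL

57.309


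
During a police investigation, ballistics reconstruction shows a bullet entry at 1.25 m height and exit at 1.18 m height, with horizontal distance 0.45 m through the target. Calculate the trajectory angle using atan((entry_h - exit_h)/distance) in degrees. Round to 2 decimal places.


Bullet trajectory angle:
Height difference = 1.25 - 1.18 = 0.07 m
angle = atan(0.07 / 0.45)
angle = atan(0.155556)
angle = 8.84 degrees

8.84


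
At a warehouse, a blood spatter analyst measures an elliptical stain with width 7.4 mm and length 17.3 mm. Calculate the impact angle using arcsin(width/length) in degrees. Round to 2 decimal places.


Blood spatter impact angle calculation:
width / length = 7.4 / 17.3 = 0.427746
angle = arcsin(0.427746)
angle = 25.32 degrees

25.32


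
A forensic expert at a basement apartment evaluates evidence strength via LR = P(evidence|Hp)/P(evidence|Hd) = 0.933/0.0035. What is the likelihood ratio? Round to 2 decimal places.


Likelihood ratio calculation:
LR = P(E|Hp) / P(E|Hd)
LR = 0.933 / 0.0035
LR = 266.57

266.57


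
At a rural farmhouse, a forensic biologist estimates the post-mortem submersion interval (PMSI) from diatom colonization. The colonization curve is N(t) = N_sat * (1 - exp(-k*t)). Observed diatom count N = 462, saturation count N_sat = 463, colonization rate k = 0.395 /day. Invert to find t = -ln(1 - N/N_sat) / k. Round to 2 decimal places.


PMSI from diatom colonization curve:
N / N_sat = 462 / 463 = 0.99784
1 - N/N_sat = 0.00216
ln(1 - N/N_sat) = -6.137647
t = -ln(1 - N/N_sat) / k = -(-6.137647) / 0.395 = 15.54 days

15.54


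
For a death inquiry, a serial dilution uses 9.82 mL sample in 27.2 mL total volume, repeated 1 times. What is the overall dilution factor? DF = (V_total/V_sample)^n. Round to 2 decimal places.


Dilution factor calculation:
Single dilution = V_total / V_sample = 27.2 / 9.82 ≈ 2.769857
Number of dilutions = 1
Total DF = (27.2 / 9.82)^1 (full precision, rounded at the end) = 2.77

2.77


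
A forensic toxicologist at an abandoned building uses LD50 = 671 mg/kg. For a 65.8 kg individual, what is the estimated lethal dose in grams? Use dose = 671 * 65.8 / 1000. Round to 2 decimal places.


Lethal dose calculation:
Lethal dose = LD50 * body_weight / 1000
= 671 * 65.8 / 1000
= 44151.8 / 1000
= 44.15 g

44.15


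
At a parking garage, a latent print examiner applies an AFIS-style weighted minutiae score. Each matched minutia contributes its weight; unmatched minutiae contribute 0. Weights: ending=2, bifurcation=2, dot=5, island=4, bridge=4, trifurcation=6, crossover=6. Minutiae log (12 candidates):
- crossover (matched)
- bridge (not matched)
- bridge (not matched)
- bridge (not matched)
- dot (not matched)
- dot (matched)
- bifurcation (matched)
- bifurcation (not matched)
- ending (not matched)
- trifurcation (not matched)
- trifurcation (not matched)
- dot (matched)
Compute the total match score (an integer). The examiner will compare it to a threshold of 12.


Weighted minutiae match score:
  crossover: matched, +6 (running total 6)
  bridge: not matched, +0
  bridge: not matched, +0
  bridge: not matched, +0
  dot: not matched, +0
  dot: matched, +5 (running total 11)
  bifurcation: matched, +2 (running total 13)
  bifurcation: not matched, +0
  ending: not matched, +0
  trifurcation: not matched, +0
  trifurcation: not matched, +0
  dot: matched, +5 (running total 18)
Total score = 18
Threshold = 12; verdict = identification

18


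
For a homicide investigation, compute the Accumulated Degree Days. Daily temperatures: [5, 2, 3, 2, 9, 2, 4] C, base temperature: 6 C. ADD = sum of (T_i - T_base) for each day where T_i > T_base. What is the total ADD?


Computing ADD day by day:
Day 1: max(0, 5 - 6) = 0
Day 2: max(0, 2 - 6) = 0
Day 3: max(0, 3 - 6) = 0
Day 4: max(0, 2 - 6) = 0
Day 5: max(0, 9 - 6) = 3
Day 6: max(0, 2 - 6) = 0
Day 7: max(0, 4 - 6) = 0
Total ADD = 3

3


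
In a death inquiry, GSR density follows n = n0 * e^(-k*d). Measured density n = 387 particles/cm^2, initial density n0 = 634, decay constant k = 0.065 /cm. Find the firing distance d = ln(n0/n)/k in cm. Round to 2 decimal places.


GSR distance calculation:
n0/n = 634 / 387 = 1.638243
ln(n0/n) = 0.493624
d = 0.493624 / 0.065 = 7.59 cm

7.59


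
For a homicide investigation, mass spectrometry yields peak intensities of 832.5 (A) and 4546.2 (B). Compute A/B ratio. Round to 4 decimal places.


Spectral peak ratio:
Peak A = 832.5 counts
Peak B = 4546.2 counts
Ratio = 832.5 / 4546.2 = 0.1831

0.1831


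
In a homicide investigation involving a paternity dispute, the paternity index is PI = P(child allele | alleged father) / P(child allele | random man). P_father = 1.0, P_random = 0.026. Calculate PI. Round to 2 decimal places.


Paternity Index calculation:
PI = P(allele|father) / P(allele|random)
PI = 1.0 / 0.026
PI = 38.46

38.46


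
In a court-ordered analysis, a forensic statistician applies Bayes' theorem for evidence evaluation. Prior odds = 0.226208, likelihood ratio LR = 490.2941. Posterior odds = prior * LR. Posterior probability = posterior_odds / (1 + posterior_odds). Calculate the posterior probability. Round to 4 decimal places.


Bayesian evidence evaluation:
Posterior odds = prior_odds * LR = 0.226208 * 490.2941 = 110.9084
Posterior probability = posterior_odds / (1 + posterior_odds)
= 110.9084 / (1 + 110.9084)
= 110.9084 / 111.9084
= 0.9911

0.9911


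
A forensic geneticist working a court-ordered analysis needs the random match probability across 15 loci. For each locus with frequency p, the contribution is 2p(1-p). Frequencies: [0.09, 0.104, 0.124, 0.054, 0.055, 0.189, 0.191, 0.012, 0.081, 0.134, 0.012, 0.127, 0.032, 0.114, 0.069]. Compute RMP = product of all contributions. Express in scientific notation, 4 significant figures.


Computing RMP for 15 loci:
Locus 1: 2 * 0.09 * 0.91 = 0.1638
Locus 2: 2 * 0.104 * 0.896 = 0.186368
Locus 3: 2 * 0.124 * 0.876 = 0.217248
Locus 4: 2 * 0.054 * 0.946 = 0.102168
Locus 5: 2 * 0.055 * 0.945 = 0.10395
Locus 6: 2 * 0.189 * 0.811 = 0.306558
Locus 7: 2 * 0.191 * 0.809 = 0.309038
Locus 8: 2 * 0.012 * 0.988 = 0.023712
Locus 9: 2 * 0.081 * 0.919 = 0.148878
Locus 10: 2 * 0.134 * 0.866 = 0.232088
Locus 11: 2 * 0.012 * 0.988 = 0.023712
Locus 12: 2 * 0.127 * 0.873 = 0.221742
Locus 13: 2 * 0.032 * 0.968 = 0.061952
Locus 14: 2 * 0.114 * 0.886 = 0.202008
Locus 15: 2 * 0.069 * 0.931 = 0.128478
RMP = 4.622e-14

4.622e-14


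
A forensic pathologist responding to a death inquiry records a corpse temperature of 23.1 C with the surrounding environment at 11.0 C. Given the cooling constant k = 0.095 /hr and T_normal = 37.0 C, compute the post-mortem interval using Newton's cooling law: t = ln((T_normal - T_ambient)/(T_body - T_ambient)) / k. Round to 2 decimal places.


Using Newton's law of cooling:
t = ln((T_normal - T_ambient) / (T_body - T_ambient)) / k
T_normal - T_ambient = 26.0
T_body - T_ambient = 12.1
Ratio = 2.14876
ln(ratio) = 0.764891
t = 0.764891 / 0.095 = 8.05 hours

8.05


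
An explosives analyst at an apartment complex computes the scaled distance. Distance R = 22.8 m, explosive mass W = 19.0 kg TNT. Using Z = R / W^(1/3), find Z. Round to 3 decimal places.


Scaled distance calculation:
W^(1/3) = 19.0^(1/3) = 2.668402
Z = R / W^(1/3) = 22.8 / 2.668402
Z = 8.544 m/kg^(1/3)

8.544


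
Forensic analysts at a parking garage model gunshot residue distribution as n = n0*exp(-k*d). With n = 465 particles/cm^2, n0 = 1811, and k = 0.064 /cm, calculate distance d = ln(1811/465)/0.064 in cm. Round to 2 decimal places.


GSR distance calculation:
n0/n = 1811 / 465 = 3.894624
ln(n0/n) = 1.359597
d = 1.359597 / 0.064 = 21.24 cm

21.24


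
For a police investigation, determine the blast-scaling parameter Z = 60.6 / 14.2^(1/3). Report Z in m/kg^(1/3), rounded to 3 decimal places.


Scaled distance calculation:
W^(1/3) = 14.2^(1/3) = 2.421565
Z = R / W^(1/3) = 60.6 / 2.421565
Z = 25.025 m/kg^(1/3)

25.025


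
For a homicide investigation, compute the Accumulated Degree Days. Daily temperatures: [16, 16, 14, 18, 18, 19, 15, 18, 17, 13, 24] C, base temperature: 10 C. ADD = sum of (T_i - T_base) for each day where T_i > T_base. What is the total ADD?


Computing ADD day by day:
Day 1: max(0, 16 - 10) = 6
Day 2: max(0, 16 - 10) = 6
Day 3: max(0, 14 - 10) = 4
Day 4: max(0, 18 - 10) = 8
Day 5: max(0, 18 - 10) = 8
Day 6: max(0, 19 - 10) = 9
Day 7: max(0, 15 - 10) = 5
Day 8: max(0, 18 - 10) = 8
Day 9: max(0, 17 - 10) = 7
Day 10: max(0, 13 - 10) = 3
Day 11: max(0, 24 - 10) = 14
Total ADD = 78

78


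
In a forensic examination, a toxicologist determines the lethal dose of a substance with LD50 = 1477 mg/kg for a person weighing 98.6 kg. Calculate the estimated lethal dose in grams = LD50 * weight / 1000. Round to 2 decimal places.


Lethal dose calculation:
Lethal dose = LD50 * body_weight / 1000
= 1477 * 98.6 / 1000
= 145632.2 / 1000
= 145.63 g

145.63


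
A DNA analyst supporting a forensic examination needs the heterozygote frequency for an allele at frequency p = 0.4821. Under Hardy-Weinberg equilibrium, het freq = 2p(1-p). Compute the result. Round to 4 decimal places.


Hardy-Weinberg heterozygote frequency:
q = 1 - p = 1 - 0.4821 = 0.5179
2pq = 2 * 0.4821 * 0.5179 = 0.4994

0.4994


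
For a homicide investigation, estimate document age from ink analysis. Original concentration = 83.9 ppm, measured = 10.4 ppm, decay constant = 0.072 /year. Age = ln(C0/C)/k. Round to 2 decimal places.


Document age estimation:
C0/C = 83.9 / 10.4 = 8.067308
ln(C0/C) = 2.08782
t = 2.08782 / 0.072 = 29.00 years

29.00


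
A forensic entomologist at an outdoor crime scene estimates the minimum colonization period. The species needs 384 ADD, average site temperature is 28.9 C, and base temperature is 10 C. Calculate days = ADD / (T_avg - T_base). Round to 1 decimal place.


Insect development time:
Effective temperature = avg_temp - T_base = 28.9 - 10 = 18.9 C
Days = ADD / effective_temp = 384 / 18.9 = 20.3 days

20.3


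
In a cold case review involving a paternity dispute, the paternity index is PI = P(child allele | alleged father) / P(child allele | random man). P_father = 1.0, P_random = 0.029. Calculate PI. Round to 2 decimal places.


Paternity Index calculation:
PI = P(allele|father) / P(allele|random)
PI = 1.0 / 0.029
PI = 34.48

34.48


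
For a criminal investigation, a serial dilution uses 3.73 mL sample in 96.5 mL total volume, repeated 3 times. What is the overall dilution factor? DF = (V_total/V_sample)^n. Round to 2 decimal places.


Dilution factor calculation:
Single dilution = V_total / V_sample = 96.5 / 3.73 ≈ 25.871314
Number of dilutions = 3
Total DF = (96.5 / 3.73)^3 (full precision, rounded at the end) = 17316.31

17316.31


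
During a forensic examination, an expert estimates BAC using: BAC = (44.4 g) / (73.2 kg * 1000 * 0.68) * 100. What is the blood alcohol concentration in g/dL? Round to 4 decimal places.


Applying the Widmark formula:
BAC = (dose_g / (body_wt * 1000 * r)) * 100
Denominator = 73.2 * 1000 * 0.68 = 49776
BAC = (44.4 / 49776) * 100
BAC = 0.0892 g/dL

0.0892


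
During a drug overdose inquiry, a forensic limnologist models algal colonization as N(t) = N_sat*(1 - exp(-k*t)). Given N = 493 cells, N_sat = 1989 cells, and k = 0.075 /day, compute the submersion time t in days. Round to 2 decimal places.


PMSI from diatom colonization curve:
N / N_sat = 493 / 1989 = 0.247863
1 - N/N_sat = 0.752137
ln(1 - N/N_sat) = -0.284837
t = -ln(1 - N/N_sat) / k = -(-0.284837) / 0.075 = 3.80 days

3.80


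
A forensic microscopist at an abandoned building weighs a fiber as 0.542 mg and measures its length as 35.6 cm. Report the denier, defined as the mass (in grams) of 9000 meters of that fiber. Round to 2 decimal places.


Denier calculation:
Mass in grams = 0.542 mg / 1000 = 0.000542 g
Length in meters = 35.6 cm / 100 = 0.356 m
Linear density = mass / length = 0.000542 / 0.356 = 0.00152247 g/m
Denier = (g/m) * 9000 = 0.00152247 * 9000 = 13.70

13.70


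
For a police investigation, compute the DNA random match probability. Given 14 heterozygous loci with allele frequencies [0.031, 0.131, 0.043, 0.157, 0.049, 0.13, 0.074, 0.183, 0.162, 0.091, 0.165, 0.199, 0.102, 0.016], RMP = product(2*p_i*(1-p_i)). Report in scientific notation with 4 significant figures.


Computing RMP for 14 loci:
Locus 1: 2 * 0.031 * 0.969 = 0.060078
Locus 2: 2 * 0.131 * 0.869 = 0.227678
Locus 3: 2 * 0.043 * 0.957 = 0.082302
Locus 4: 2 * 0.157 * 0.843 = 0.264702
Locus 5: 2 * 0.049 * 0.951 = 0.093198
Locus 6: 2 * 0.13 * 0.87 = 0.2262
Locus 7: 2 * 0.074 * 0.926 = 0.137048
Locus 8: 2 * 0.183 * 0.817 = 0.299022
Locus 9: 2 * 0.162 * 0.838 = 0.271512
Locus 10: 2 * 0.091 * 0.909 = 0.165438
Locus 11: 2 * 0.165 * 0.835 = 0.27555
Locus 12: 2 * 0.199 * 0.801 = 0.318798
Locus 13: 2 * 0.102 * 0.898 = 0.183192
Locus 14: 2 * 0.016 * 0.984 = 0.031488
RMP = 5.860e-12

5.860e-12


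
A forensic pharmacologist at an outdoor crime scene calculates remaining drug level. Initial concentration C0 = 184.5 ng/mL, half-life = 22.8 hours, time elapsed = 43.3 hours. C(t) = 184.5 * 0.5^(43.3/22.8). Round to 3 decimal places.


Drug concentration decay:
Number of half-lives = t / t_half = 43.3 / 22.8 = 1.899123
Decay factor = 0.5^1.899123 = 0.2681063
C(t) = 184.5 * 0.2681063 = 49.466 ng/mL

49.466


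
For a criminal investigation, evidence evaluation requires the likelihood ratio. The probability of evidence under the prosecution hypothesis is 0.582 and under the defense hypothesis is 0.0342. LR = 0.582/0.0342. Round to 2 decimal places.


Likelihood ratio calculation:
LR = P(E|Hp) / P(E|Hd)
LR = 0.582 / 0.0342
LR = 17.02

17.02


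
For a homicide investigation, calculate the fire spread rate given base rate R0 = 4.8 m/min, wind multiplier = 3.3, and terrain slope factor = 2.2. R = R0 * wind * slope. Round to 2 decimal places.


Fire spread rate calculation:
R = R0 * wind_factor * slope_factor
= 4.8 * 3.3 * 2.2
= 15.84 * 2.2
= 34.85 m/min

34.85


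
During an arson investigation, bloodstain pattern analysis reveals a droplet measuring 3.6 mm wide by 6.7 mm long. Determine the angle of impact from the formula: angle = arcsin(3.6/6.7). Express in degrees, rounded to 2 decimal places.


Blood spatter impact angle calculation:
width / length = 3.6 / 6.7 = 0.537313
angle = arcsin(0.537313)
angle = 32.50 degrees

32.50


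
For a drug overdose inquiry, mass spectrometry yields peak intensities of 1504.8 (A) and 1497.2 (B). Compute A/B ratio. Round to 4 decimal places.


Spectral peak ratio:
Peak A = 1504.8 counts
Peak B = 1497.2 counts
Ratio = 1504.8 / 1497.2 = 1.0051

1.0051


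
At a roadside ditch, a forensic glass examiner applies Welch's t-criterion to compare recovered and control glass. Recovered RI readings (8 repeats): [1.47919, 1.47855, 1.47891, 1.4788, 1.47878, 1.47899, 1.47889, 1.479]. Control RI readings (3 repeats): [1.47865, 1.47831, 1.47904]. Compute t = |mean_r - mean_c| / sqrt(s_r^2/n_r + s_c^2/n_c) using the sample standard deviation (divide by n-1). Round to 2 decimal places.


Welch's t-criterion for glass RI comparison:
Recovered mean = sum / n_r = 11.83111 / 8 = 1.4788888
Control mean = sum / n_c = 4.436 / 3 = 1.4786667
Recovered sample variance s_r^2 = 3.54696e-08
Control sample variance s_c^2 = 1.33433e-07
Welch SE (unpooled) = sqrt(s_r^2/n_r + s_c^2/n_c) = sqrt(4.43371e-09 + 4.44778e-08) = sqrt(4.89115e-08) = 0.000221159
|mean_r - mean_c| = 0.000222083
t = 0.000222083 / 0.000221159 = 1.00

1.00


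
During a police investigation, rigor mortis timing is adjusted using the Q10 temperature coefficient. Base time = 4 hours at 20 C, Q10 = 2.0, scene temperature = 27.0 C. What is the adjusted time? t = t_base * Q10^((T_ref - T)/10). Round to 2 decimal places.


Rigor mortis time adjustment:
Exponent = (T_ref - T_actual) / 10 = (20 - 27.0) / 10 = -0.7
Q10 factor = 2.0^-0.7 = 0.61557
t_adjusted = 4 * 0.61557 = 2.46 hours

2.46


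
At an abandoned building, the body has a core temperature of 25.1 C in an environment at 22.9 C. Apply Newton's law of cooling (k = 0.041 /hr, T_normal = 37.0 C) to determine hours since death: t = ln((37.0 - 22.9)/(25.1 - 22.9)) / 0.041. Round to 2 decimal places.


Using Newton's law of cooling:
t = ln((T_normal - T_ambient) / (T_body - T_ambient)) / k
T_normal - T_ambient = 14.1
T_body - T_ambient = 2.2
Ratio = 6.409091
ln(ratio) = 1.857717
t = 1.857717 / 0.041 = 45.31 hours

45.31


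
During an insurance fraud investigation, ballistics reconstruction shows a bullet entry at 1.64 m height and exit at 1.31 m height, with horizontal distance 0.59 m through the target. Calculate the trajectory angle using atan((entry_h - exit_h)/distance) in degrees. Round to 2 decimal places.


Bullet trajectory angle:
Height difference = 1.64 - 1.31 = 0.33 m
angle = atan(0.33 / 0.59)
angle = atan(0.559322)
angle = 29.22 degrees

29.22


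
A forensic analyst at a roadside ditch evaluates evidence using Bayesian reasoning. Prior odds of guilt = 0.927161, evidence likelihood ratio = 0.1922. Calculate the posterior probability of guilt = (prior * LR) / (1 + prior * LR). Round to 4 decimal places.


Bayesian evidence evaluation:
Posterior odds = prior_odds * LR = 0.927161 * 0.1922 = 0.1782003
Posterior probability = posterior_odds / (1 + posterior_odds)
= 0.1782003 / (1 + 0.1782003)
= 0.1782003 / 1.1782003
= 0.1512

0.1512


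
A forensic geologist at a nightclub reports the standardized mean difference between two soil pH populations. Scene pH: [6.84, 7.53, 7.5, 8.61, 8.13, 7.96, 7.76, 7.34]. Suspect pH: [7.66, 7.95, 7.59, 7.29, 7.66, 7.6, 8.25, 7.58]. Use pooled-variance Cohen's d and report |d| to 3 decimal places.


Pooled-variance Cohen's d for soil pH comparison:
Scene mean = 61.67 / 8 = 7.70875
Suspect mean = 61.58 / 8 = 7.6975
Scene sample variance s_s^2 = 0.288813
Suspect sample variance s_c^2 = 0.081821
Pooled variance = ((n_s-1)*s_s^2 + (n_c-1)*s_c^2) / (n_s + n_c - 2) = 0.185317
Pooled SD = sqrt(0.185317) = 0.430485
Mean difference = 0.01125
|d| = |0.01125| / 0.430485 = 0.026

0.026


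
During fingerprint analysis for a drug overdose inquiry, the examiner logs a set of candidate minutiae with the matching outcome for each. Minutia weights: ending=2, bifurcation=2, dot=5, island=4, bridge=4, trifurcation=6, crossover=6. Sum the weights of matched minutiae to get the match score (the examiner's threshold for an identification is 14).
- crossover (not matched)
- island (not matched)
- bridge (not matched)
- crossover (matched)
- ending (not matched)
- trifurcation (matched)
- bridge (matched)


Weighted minutiae match score:
  crossover: not matched, +0
  island: not matched, +0
  bridge: not matched, +0
  crossover: matched, +6 (running total 6)
  ending: not matched, +0
  trifurcation: matched, +6 (running total 12)
  bridge: matched, +4 (running total 16)
Total score = 16
Threshold = 14; verdict = identification

16


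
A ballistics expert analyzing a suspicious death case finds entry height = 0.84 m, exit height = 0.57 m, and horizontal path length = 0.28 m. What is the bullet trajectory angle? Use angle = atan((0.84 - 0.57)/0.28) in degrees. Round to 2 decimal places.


Bullet trajectory angle:
Height difference = 0.84 - 0.57 = 0.27 m
angle = atan(0.27 / 0.28)
angle = atan(0.964286)
angle = 43.96 degrees

43.96


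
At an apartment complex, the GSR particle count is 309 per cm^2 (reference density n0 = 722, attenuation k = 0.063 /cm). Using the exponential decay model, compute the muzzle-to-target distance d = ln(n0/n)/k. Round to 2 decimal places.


GSR distance calculation:
n0/n = 722 / 309 = 2.33657
ln(n0/n) = 0.848684
d = 0.848684 / 0.063 = 13.47 cm

13.47


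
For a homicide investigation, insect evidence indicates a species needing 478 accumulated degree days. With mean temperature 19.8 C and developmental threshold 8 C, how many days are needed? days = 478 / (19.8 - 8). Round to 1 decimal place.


Insect development time:
Effective temperature = avg_temp - T_base = 19.8 - 8 = 11.8 C
Days = ADD / effective_temp = 478 / 11.8 = 40.5 days

40.5


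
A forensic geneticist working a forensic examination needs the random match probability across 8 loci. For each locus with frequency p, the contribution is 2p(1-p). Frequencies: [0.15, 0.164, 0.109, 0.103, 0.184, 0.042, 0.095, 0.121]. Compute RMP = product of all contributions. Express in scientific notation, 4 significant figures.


Computing RMP for 8 loci:
Locus 1: 2 * 0.15 * 0.85 = 0.255
Locus 2: 2 * 0.164 * 0.836 = 0.274208
Locus 3: 2 * 0.109 * 0.891 = 0.194238
Locus 4: 2 * 0.103 * 0.897 = 0.184782
Locus 5: 2 * 0.184 * 0.816 = 0.300288
Locus 6: 2 * 0.042 * 0.958 = 0.080472
Locus 7: 2 * 0.095 * 0.905 = 0.17195
Locus 8: 2 * 0.121 * 0.879 = 0.212718
RMP = 2.218e-06

2.218e-06


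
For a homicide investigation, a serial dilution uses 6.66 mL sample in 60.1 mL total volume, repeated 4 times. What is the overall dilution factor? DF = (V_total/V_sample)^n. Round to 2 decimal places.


Dilution factor calculation:
Single dilution = V_total / V_sample = 60.1 / 6.66 ≈ 9.024024
Number of dilutions = 4
Total DF = (60.1 / 6.66)^4 (full precision, rounded at the end) = 6631.34

6631.34


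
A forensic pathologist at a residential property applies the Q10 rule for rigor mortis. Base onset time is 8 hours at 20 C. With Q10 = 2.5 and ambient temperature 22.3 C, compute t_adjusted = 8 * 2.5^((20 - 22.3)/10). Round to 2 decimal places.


Rigor mortis time adjustment:
Exponent = (T_ref - T_actual) / 10 = (20 - 22.3) / 10 = -0.23
Q10 factor = 2.5^-0.23 = 0.80998
t_adjusted = 8 * 0.80998 = 6.48 hours

6.48


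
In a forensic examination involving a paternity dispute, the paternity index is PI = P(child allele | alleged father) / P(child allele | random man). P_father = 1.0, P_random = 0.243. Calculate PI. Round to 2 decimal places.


Paternity Index calculation:
PI = P(allele|father) / P(allele|random)
PI = 1.0 / 0.243
PI = 4.12

4.12


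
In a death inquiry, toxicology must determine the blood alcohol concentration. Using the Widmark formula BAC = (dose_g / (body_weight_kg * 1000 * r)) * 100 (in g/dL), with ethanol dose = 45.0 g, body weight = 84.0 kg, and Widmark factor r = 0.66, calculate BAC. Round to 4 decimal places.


Applying the Widmark formula:
BAC = (dose_g / (body_wt * 1000 * r)) * 100
Denominator = 84.0 * 1000 * 0.66 = 55440
BAC = (45.0 / 55440) * 100
BAC = 0.0812 g/dL

0.0812


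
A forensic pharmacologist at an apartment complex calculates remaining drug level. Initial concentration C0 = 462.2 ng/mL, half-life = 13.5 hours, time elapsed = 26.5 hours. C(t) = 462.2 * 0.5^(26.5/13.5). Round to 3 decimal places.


Drug concentration decay:
Number of half-lives = t / t_half = 26.5 / 13.5 = 1.962963
Decay factor = 0.5^1.962963 = 0.25650111
C(t) = 462.2 * 0.25650111 = 118.555 ng/mL

118.555


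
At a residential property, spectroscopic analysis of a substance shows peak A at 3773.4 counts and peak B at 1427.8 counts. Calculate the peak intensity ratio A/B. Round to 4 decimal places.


Spectral peak ratio:
Peak A = 3773.4 counts
Peak B = 1427.8 counts
Ratio = 3773.4 / 1427.8 = 2.6428

2.6428


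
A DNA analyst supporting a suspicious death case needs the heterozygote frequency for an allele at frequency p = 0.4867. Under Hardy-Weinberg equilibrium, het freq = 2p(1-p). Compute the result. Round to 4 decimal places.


Hardy-Weinberg heterozygote frequency:
q = 1 - p = 1 - 0.4867 = 0.5133
2pq = 2 * 0.4867 * 0.5133 = 0.4996

0.4996


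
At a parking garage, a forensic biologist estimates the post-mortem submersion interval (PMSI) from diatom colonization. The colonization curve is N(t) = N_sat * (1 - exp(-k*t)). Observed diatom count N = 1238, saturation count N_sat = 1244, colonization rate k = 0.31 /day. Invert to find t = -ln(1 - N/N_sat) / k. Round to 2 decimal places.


PMSI from diatom colonization curve:
N / N_sat = 1238 / 1244 = 0.995177
1 - N/N_sat = 0.004823
ln(1 - N/N_sat) = -5.334359
t = -ln(1 - N/N_sat) / k = -(-5.334359) / 0.31 = 17.21 days

17.21


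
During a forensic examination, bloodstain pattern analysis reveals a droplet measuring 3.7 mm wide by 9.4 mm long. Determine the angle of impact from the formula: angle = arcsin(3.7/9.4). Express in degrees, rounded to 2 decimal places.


Blood spatter impact angle calculation:
width / length = 3.7 / 9.4 = 0.393617
angle = arcsin(0.393617)
angle = 23.18 degrees

23.18


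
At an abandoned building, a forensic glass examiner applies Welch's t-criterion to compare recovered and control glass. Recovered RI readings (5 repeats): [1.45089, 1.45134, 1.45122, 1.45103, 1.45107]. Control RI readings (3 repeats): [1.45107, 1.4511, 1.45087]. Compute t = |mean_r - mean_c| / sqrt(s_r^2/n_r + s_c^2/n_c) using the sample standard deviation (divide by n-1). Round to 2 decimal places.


Welch's t-criterion for glass RI comparison:
Recovered mean = sum / n_r = 7.25555 / 5 = 1.45111
Control mean = sum / n_c = 4.35304 / 3 = 1.4510133
Recovered sample variance s_r^2 = 3.035e-08
Control sample variance s_c^2 = 1.56333e-08
Welch SE (unpooled) = sqrt(s_r^2/n_r + s_c^2/n_c) = sqrt(6.07e-09 + 5.21111e-09) = sqrt(1.12811e-08) = 0.000106213
|mean_r - mean_c| = 9.66667e-05
t = 9.66667e-05 / 0.000106213 = 0.91

0.91


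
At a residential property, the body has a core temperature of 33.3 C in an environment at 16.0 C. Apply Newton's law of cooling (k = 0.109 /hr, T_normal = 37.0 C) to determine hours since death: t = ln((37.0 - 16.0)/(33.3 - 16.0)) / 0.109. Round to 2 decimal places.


Using Newton's law of cooling:
t = ln((T_normal - T_ambient) / (T_body - T_ambient)) / k
T_normal - T_ambient = 21.0
T_body - T_ambient = 17.3
Ratio = 1.213873
ln(ratio) = 0.193816
t = 0.193816 / 0.109 = 1.78 hours

1.78


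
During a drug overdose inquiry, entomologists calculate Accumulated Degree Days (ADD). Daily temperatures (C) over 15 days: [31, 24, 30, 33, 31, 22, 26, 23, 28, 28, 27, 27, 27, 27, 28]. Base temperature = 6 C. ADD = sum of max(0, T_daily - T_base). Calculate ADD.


Computing ADD day by day:
Day 1: max(0, 31 - 6) = 25
Day 2: max(0, 24 - 6) = 18
Day 3: max(0, 30 - 6) = 24
Day 4: max(0, 33 - 6) = 27
Day 5: max(0, 31 - 6) = 25
Day 6: max(0, 22 - 6) = 16
Day 7: max(0, 26 - 6) = 20
Day 8: max(0, 23 - 6) = 17
Day 9: max(0, 28 - 6) = 22
Day 10: max(0, 28 - 6) = 22
Day 11: max(0, 27 - 6) = 21
Day 12: max(0, 27 - 6) = 21
Day 13: max(0, 27 - 6) = 21
Day 14: max(0, 27 - 6) = 21
Day 15: max(0, 28 - 6) = 22
Total ADD = 322

322


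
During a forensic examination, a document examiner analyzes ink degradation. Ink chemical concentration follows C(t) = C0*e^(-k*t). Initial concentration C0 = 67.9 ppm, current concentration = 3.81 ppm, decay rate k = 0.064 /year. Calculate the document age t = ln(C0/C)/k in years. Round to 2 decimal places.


Document age estimation:
C0/C = 67.9 / 3.81 = 17.821522
ln(C0/C) = 2.880407
t = 2.880407 / 0.064 = 45.01 years

45.01


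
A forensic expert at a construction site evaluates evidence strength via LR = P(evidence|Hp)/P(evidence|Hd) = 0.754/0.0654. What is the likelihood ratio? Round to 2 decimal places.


Likelihood ratio calculation:
LR = P(E|Hp) / P(E|Hd)
LR = 0.754 / 0.0654
LR = 11.53

11.53


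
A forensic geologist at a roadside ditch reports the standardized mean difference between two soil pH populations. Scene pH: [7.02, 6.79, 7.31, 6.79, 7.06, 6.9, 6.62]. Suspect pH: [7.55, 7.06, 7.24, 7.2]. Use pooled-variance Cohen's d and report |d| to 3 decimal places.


Pooled-variance Cohen's d for soil pH comparison:
Scene mean = 48.49 / 7 = 6.927143
Suspect mean = 29.05 / 4 = 7.2625
Scene sample variance s_s^2 = 0.050924
Suspect sample variance s_c^2 = 0.042692
Pooled variance = ((n_s-1)*s_s^2 + (n_c-1)*s_c^2) / (n_s + n_c - 2) = 0.04818
Pooled SD = sqrt(0.04818) = 0.219499
Mean difference = -0.335357
|d| = |-0.335357| / 0.219499 = 1.528

1.528


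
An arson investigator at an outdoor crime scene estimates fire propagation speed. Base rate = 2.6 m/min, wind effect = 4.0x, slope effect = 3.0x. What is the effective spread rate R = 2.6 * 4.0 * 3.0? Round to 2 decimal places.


Fire spread rate calculation:
R = R0 * wind_factor * slope_factor
= 2.6 * 4.0 * 3.0
= 10.4 * 3.0
= 31.20 m/min

31.20


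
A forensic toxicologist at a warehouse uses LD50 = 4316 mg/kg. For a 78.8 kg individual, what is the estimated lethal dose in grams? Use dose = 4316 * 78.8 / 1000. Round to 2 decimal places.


Lethal dose calculation:
Lethal dose = LD50 * body_weight / 1000
= 4316 * 78.8 / 1000
= 340100.8 / 1000
= 340.10 g

340.10


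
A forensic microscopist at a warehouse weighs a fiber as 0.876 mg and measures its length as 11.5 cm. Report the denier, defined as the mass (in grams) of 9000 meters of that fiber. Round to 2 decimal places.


Denier calculation:
Mass in grams = 0.876 mg / 1000 = 0.000876 g
Length in meters = 11.5 cm / 100 = 0.115 m
Linear density = mass / length = 0.000876 / 0.115 = 0.00761739 g/m
Denier = (g/m) * 9000 = 0.00761739 * 9000 = 68.56

68.56


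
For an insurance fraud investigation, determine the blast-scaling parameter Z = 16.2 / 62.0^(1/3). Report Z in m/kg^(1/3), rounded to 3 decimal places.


Scaled distance calculation:
W^(1/3) = 62.0^(1/3) = 3.957892
Z = R / W^(1/3) = 16.2 / 3.957892
Z = 4.093 m/kg^(1/3)

4.093


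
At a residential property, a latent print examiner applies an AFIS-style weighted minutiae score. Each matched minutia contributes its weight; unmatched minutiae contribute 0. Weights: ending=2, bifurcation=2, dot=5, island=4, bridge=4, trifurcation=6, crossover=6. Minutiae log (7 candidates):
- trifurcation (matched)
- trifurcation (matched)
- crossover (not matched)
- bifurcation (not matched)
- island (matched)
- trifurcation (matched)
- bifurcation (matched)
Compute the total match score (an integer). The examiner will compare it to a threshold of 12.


Weighted minutiae match score:
  trifurcation: matched, +6 (running total 6)
  trifurcation: matched, +6 (running total 12)
  crossover: not matched, +0
  bifurcation: not matched, +0
  island: matched, +4 (running total 16)
  trifurcation: matched, +6 (running total 22)
  bifurcation: matched, +2 (running total 24)
Total score = 24
Threshold = 12; verdict = identification

24


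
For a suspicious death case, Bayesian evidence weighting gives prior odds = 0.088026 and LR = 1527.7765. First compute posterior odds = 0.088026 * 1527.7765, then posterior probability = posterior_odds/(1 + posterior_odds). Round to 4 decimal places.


Bayesian evidence evaluation:
Posterior odds = prior_odds * LR = 0.088026 * 1527.7765 = 134.4841
Posterior probability = posterior_odds / (1 + posterior_odds)
= 134.4841 / (1 + 134.4841)
= 134.4841 / 135.4841
= 0.9926

0.9926


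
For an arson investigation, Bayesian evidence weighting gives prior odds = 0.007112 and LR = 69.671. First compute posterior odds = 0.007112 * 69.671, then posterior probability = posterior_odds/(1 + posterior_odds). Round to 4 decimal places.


Bayesian evidence evaluation:
Posterior odds = prior_odds * LR = 0.007112 * 69.671 = 0.4955002
Posterior probability = posterior_odds / (1 + posterior_odds)
= 0.4955002 / (1 + 0.4955002)
= 0.4955002 / 1.4955002
= 0.3313

0.3313


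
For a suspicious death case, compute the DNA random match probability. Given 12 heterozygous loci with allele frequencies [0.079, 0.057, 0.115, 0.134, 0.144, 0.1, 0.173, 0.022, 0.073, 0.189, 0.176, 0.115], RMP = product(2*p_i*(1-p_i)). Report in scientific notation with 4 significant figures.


Computing RMP for 12 loci:
Locus 1: 2 * 0.079 * 0.921 = 0.145518
Locus 2: 2 * 0.057 * 0.943 = 0.107502
Locus 3: 2 * 0.115 * 0.885 = 0.20355
Locus 4: 2 * 0.134 * 0.866 = 0.232088
Locus 5: 2 * 0.144 * 0.856 = 0.246528
Locus 6: 2 * 0.1 * 0.9 = 0.18
Locus 7: 2 * 0.173 * 0.827 = 0.286142
Locus 8: 2 * 0.022 * 0.978 = 0.043032
Locus 9: 2 * 0.073 * 0.927 = 0.135342
Locus 10: 2 * 0.189 * 0.811 = 0.306558
Locus 11: 2 * 0.176 * 0.824 = 0.290048
Locus 12: 2 * 0.115 * 0.885 = 0.20355
RMP = 9.891e-10

9.891e-10


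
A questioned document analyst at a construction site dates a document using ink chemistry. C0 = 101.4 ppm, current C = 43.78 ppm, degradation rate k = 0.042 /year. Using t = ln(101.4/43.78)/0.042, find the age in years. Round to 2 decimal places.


Document age estimation:
C0/C = 101.4 / 43.78 = 2.316126
ln(C0/C) = 0.839896
t = 0.839896 / 0.042 = 20.00 years

20.00


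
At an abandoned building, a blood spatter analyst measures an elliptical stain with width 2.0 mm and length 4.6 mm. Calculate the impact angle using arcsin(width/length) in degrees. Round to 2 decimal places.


Blood spatter impact angle calculation:
width / length = 2.0 / 4.6 = 0.434783
angle = arcsin(0.434783)
angle = 25.77 degrees

25.77


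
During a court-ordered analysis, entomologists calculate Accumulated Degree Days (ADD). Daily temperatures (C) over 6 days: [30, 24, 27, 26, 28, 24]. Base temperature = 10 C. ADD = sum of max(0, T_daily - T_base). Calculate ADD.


Computing ADD day by day:
Day 1: max(0, 30 - 10) = 20
Day 2: max(0, 24 - 10) = 14
Day 3: max(0, 27 - 10) = 17
Day 4: max(0, 26 - 10) = 16
Day 5: max(0, 28 - 10) = 18
Day 6: max(0, 24 - 10) = 14
Total ADD = 99

99


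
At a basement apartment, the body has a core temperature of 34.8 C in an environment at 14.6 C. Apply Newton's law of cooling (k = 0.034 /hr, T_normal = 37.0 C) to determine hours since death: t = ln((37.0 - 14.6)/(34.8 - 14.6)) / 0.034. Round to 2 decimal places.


Using Newton's law of cooling:
t = ln((T_normal - T_ambient) / (T_body - T_ambient)) / k
T_normal - T_ambient = 22.4
T_body - T_ambient = 20.2
Ratio = 1.108911
ln(ratio) = 0.103378
t = 0.103378 / 0.034 = 3.04 hours

3.04


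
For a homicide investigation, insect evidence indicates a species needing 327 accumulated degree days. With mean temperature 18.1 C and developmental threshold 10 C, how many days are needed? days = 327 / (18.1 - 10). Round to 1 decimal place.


Insect development time:
Effective temperature = avg_temp - T_base = 18.1 - 10 = 8.1 C
Days = ADD / effective_temp = 327 / 8.1 = 40.4 days

40.4
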